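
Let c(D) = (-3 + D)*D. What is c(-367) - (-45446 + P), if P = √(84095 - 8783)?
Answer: 181236 - 12*√523 ≈ 1.8096e+5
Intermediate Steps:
c(D) = D*(-3 + D)
P = 12*√523 (P = √75312 = 12*√523 ≈ 274.43)
c(-367) - (-45446 + P) = -367*(-3 - 367) - (-45446 + 12*√523) = -367*(-370) + (45446 - 12*√523) = 135790 + (45446 - 12*√523) = 181236 - 12*√523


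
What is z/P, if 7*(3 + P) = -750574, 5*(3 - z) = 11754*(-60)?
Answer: -987357/750595 ≈ -1.3154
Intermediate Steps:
z = 141051 (z = 3 - 11754*(-60)/5 = 3 - ⅕*(-705240) = 3 + 141048 = 141051)
P = -750595/7 (P = -3 + (⅐)*(-750574) = -3 - 750574/7 = -750595/7 ≈ -1.0723e+5)
z/P = 141051/(-750595/7) = 141051*(-7/750595) = -987357/750595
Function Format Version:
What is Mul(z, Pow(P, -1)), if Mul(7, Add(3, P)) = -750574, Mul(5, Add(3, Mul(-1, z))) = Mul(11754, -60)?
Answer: Rational(-987357, 750595) ≈ -1.3154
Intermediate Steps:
z = 141051 (z = Add(3, Mul(Rational(-1, 5), Mul(11754, -60))) = Add(3, Mul(Rational(-1, 5), -705240)) = Add(3, 141048) = 141051)
P = Rational(-750595, 7) (P = Add(-3, Mul(Rational(1, 7), -750574)) = Add(-3, Rational(-750574, 7)) = Rational(-750595, 7) ≈ -1.0723e+5)
Mul(z, Pow(P, -1)) = Mul(141051, Pow(Rational(-750595, 7), -1)) = Mul(141051, Rational(-7, 750595)) = Rational(-987357, 750595)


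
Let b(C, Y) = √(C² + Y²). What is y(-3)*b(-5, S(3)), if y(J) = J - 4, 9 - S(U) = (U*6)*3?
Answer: -35*√82 ≈ -316.94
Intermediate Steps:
S(U) = 9 - 18*U (S(U) = 9 - U*6*3 = 9 - 6*U*3 = 9 - 18*U)
y(J) = -4 + J
y(-3)*b(-5, S(3)) = (-4 - 3)*√((-5)² + (9 - 18*3)²) = -7*√(25 + (9 - 54)²) = -7*√(25 + (-45)²) = -7*√(25 + 2025) = -35*√82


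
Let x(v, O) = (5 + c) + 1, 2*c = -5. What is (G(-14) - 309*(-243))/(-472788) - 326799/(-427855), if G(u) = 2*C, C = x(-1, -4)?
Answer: 61188651121/101142354870 ≈ 0.60498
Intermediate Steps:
c = -5/2 (c = (½)*(-5) = -5/2 ≈ -2.5000)
x(v, O) = 7/2 (x(v, O) = (5 - 5/2) + 1 = 5/2 + 1 = 7/2)
C = 7/2 ≈ 3.5000
G(u) = 7 (G(u) = 2*(7/2) = 7)
(G(-14) - 309*(-243))/(-472788) - 326799/(-427855) = (7 - 309*(-243))/(-472788) - 326799/(-427855) = (7 + 75087)*(-1/472788) - 326799*(-1/427855) = 75094*(-1/472788) + 326799/427855 = -37547/236394 + 326799/427855 = 61188651121/101142354870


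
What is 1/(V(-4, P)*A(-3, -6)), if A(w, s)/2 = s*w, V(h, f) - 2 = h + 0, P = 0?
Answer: -1/72 ≈ -0.013889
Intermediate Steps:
V(h, f) = 2 + h (V(h, f) = 2 + (h + 0) = 2 + h)
A(w, s) = 2*s*w (A(w, s) = 2*(s*w) = 2*s*w)
1/(V(-4, P)*A(-3, -6)) = 1/((2 - 4)*(2*(-6)*(-3))) = 1/(-2*36) = 1/(-72) = -1/72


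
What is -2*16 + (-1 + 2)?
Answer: -31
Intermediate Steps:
-2*16 + (-1 + 2) = -32 + 1 = -31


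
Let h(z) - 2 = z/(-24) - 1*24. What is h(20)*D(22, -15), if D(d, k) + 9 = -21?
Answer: 685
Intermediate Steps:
h(z) = -22 - z/24 (h(z) = 2 + (z/(-24) - 1*24) = 2 + (z*(-1/24) - 24) = 2 + (-z/24 - 24) = 2 + (-24 - z/24) = -22 - z/24)
D(d, k) = -30 (D(d, k) = -9 - 21 = -30)
h(20)*D(22, -15) = (-22 - 1/24*20)*(-30) = (-22 - 5/6)*(-30) = -137/6*(-30) = 685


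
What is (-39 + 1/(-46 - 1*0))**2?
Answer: 3222025/2116 ≈ 1522.7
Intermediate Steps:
(-39 + 1/(-46 - 1*0))**2 = (-39 + 1/(-46 + 0))**2 = (-39 + 1/(-46))**2 = (-39 - 1/46)**2 = (-1795/46)**2 = 3222025/2116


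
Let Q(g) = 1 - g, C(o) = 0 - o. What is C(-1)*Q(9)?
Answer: -8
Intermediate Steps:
C(o) = -o
C(-1)*Q(9) = (-1*(-1))*(1 - 1*9) = 1*(1 - 9) = 1*(-8) = -8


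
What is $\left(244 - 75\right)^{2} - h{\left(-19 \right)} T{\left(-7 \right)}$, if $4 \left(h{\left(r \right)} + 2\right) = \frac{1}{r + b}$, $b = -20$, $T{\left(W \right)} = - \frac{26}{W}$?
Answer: $\frac{1199875}{42} \approx 28568.0$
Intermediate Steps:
$h{\left(r \right)} = -2 + \frac{1}{4 \left(-20 + r\right)}$ ($h{\left(r \right)} = -2 + \frac{1}{4 \left(r - 20\right)} = -2 + \frac{1}{4 \left(-20 + r\right)}$)
$\left(244 - 75\right)^{2} - h{\left(-19 \right)} T{\left(-7 \right)} = \left(244 - 75\right)^{2} - \frac{161 - -152}{4 \left(-20 - 19\right)} \left(- \frac{26}{-7}\right) = 169^{2} - \frac{161 + 152}{4 \left(-39\right)} \left(\left(-26\right) \left(- \frac{1}{7}\right)\right) = 28561 - \frac{1}{4} \left(- \frac{1}{39}\right) 313 \cdot \frac{26}{7} = 28561 - \left(- \frac{313}{156}\right) \frac{26}{7} = 28561 - - \frac{313}{42} = 28561 + \frac{313}{42} = \frac{1199875}{42}$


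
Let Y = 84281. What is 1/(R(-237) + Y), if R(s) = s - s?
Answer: 1/84281 ≈ 1.1865e-5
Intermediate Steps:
R(s) = 0
1/(R(-237) + Y) = 1/(0 + 84281) = 1/84281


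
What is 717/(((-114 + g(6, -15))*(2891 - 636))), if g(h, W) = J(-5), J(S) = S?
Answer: -717/268345 ≈ -0.0026719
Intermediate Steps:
g(h, W) = -5
717/(((-114 + g(6, -15))*(2891 - 636))) = 717/(((-114 - 5)*(2891 - 636))) = 717/((-119*2255)) = 717/(-268345) = 717*(-1/268345) = -717/268345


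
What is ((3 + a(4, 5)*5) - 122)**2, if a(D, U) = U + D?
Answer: 5476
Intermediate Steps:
a(D, U) = D + U
((3 + a(4, 5)*5) - 122)**2 = ((3 + (4 + 5)*5) - 122)**2 = ((3 + 9*5) - 122)**2 = ((3 + 45) - 122)**2 = (48 - 122)**2 = (-74)**2 = 5476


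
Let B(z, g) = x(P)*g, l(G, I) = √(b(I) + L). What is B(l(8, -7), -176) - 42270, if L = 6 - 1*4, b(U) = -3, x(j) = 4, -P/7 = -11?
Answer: -42974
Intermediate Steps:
P = 77 (P = -7*(-11) = 77)
L = 2 (L = 6 - 4 = 2)
l(G, I) = I (l(G, I) = √(-3 + 2) = √(-1) = I)
B(z, g) = 4*g
B(l(8, -7), -176) - 42270 = 4*(-176) - 42270 = -704 - 42270 = -42974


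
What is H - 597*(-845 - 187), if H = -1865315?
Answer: -1249211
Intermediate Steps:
H - 597*(-845 - 187) = -1865315 - 597*(-845 - 187) = -1865315 - 597*(-1032) = -1865315 + 616104 = -1249211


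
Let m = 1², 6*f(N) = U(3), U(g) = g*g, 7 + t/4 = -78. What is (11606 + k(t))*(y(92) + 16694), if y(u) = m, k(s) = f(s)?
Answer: 387574425/2 ≈ 1.9379e+8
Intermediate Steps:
t = -340 (t = -28 + 4*(-78) = -28 - 312 = -340)
U(g) = g²
f(N) = 3/2 (f(N) = (⅙)*3² = (⅙)*9 = 3/2)
k(s) = 3/2
m = 1
y(u) = 1
(11606 + k(t))*(y(92) + 16694) = (11606 + 3/2)*(1 + 16694) = (23215/2)*16695 = 387574425/2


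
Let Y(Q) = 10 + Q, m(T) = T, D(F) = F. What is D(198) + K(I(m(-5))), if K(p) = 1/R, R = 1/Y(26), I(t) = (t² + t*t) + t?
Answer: 234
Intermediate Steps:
I(t) = t + 2*t² (I(t) = (t² + t²) + t = 2*t² + t = t + 2*t²)
R = 1/36 (R = 1/(10 + 26) = 1/36 ≈ 0.027778)
K(p) = 36 (K(p) = 1/(1/36) = 36)
D(198) + K(I(m(-5))) = 198 + 36 = 234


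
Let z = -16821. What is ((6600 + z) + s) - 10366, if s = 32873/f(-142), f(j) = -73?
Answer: -1535724/73 ≈ -21037.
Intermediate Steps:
s = -32873/73 (s = 32873/(-73) = 32873*(-1/73) = -32873/73 ≈ -450.31)
((6600 + z) + s) - 10366 = ((6600 - 16821) - 32873/73) - 10366 = (-10221 - 32873/73) - 10366 = -779006/73 - 10366 = -1535724/73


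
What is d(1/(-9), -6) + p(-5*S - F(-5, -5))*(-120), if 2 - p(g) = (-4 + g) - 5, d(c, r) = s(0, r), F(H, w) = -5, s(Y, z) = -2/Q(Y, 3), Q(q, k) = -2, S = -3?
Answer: 1081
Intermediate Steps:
s(Y, z) = 1 (s(Y, z) = -2/(-2) = -2*(-1/2) = 1)
d(c, r) = 1
p(g) = 11 - g (p(g) = 2 - ((-4 + g) - 5) = 2 - (-9 + g) = 2 + (9 - g) = 11 - g)
d(1/(-9), -6) + p(-5*S - F(-5, -5))*(-120) = 1 + (11 - (-5*(-3) - 1*(-5)))*(-120) = 1 + (11 - (15 + 5))*(-120) = 1 + (11 - 1*20)*(-120) = 1 + (11 - 20)*(-120) = 1 - 9*(-120) = 1 + 1080 = 1081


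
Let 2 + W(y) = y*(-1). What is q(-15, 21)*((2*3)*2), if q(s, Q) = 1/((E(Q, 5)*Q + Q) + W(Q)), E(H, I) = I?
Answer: 12/103 ≈ 0.11650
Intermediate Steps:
W(y) = -2 - y (W(y) = -2 + y*(-1) = -2 - y)
q(s, Q) = 1/(-2 + 5*Q) (q(s, Q) = 1/((5*Q + Q) + (-2 - Q)) = 1/(6*Q + (-2 - Q)) = 1/(-2 + 5*Q))
q(-15, 21)*((2*3)*2) = ((2*3)*2)/(-2 + 5*21) = (6*2)/(-2 + 105) = 12/103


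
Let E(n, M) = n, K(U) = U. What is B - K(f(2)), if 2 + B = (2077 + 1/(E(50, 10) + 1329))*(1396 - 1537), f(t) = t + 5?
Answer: -403862355/1379 ≈ -2.9287e+5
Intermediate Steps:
f(t) = 5 + t
B = -403852702/1379 (B = -2 + (2077 + 1/(50 + 1329))*(1396 - 1537) = -2 + (2077 + 1/1379)*(-141) = -2 + (2864184/1379)*(-141) = -2 - 403849944/1379 = -403852702/1379 ≈ -2.9286e+5)
B - K(f(2)) = -403852702/1379 - (5 + 2) = -403852702/1379 - 1*7 = -403852702/1379 - 7 = -403862355/1379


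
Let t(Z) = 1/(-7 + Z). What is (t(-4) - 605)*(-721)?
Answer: 4798976/11 ≈ 4.3627e+5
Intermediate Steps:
(t(-4) - 605)*(-721) = (1/(-7 - 4) - 605)*(-721) = (1/(-11) - 605)*(-721) = (-1/11 - 605)*(-721) = -6656/11*(-721) = 4798976/11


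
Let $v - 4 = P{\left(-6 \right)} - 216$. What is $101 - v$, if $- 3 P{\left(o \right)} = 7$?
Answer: $\frac{946}{3} \approx 315.33$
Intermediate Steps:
$P{\left(o \right)} = - \frac{7}{3}$ ($P{\left(o \right)} = \left(- \frac{1}{3}\right) 7 = - \frac{7}{3}$)
$v = - \frac{643}{3}$ ($v = 4 - \frac{655}{3} = - \frac{643}{3} \approx -214.33$)
$101 - v = 101 - - \frac{643}{3} = 101 + \frac{643}{3} = \frac{946}{3}$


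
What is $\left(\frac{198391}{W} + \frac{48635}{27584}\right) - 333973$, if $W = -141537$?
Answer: $- \frac{1303881483608933}{3904156608} \approx -3.3397 \cdot 10^{5}$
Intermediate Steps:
$\left(\frac{198391}{W} + \frac{48635}{27584}\right) - 333973 = \left(\frac{198391}{-141537} + \frac{48635}{27584}\right) - 333973 = \left(198391 \left(- \frac{1}{141537}\right) + 48635 \cdot \frac{1}{27584}\right) - 333973 = \left(- \frac{198391}{141537} + \frac{48635}{27584}\right) - 333973 = \frac{1411234651}{3904156608} - 333973 = - \frac{1303881483608933}{3904156608}$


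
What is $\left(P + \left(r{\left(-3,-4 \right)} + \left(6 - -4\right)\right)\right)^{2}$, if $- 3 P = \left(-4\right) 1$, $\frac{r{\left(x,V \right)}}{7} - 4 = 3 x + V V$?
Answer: $\frac{70225}{9} \approx 7802.8$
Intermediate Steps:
$r{\left(x,V \right)} = 28 + 7 V^{2} + 21 x$ ($r{\left(x,V \right)} = 28 + 7 \left(3 x + V V\right) = 28 + 7 \left(3 x + V^{2}\right) = 28 + 7 \left(V^{2} + 3 x\right) = 28 + \left(7 V^{2} + 21 x\right) = 28 + 7 V^{2} + 21 x$)
$P = \frac{4}{3}$ ($P = - \frac{\left(-4\right) 1}{3} = \left(- \frac{1}{3}\right) \left(-4\right) = \frac{4}{3} \approx 1.3333$)
$\left(P + \left(r{\left(-3,-4 \right)} + \left(6 - -4\right)\right)\right)^{2} = \left(\frac{4}{3} + \left(\left(28 + 7 \left(-4\right)^{2} + 21 \left(-3\right)\right) + \left(6 - -4\right)\right)\right)^{2} = \left(\frac{4}{3} + \left(\left(28 + 7 \cdot 16 - 63\right) + \left(6 + 4\right)\right)\right)^{2} = \left(\frac{4}{3} + \left(\left(28 + 112 - 63\right) + 10\right)\right)^{2} = \left(\frac{4}{3} + \left(77 + 10\right)\right)^{2} = \left(\frac{4}{3} + 87\right)^{2} = \left(\frac{265}{3}\right)^{2} = \frac{70225}{9}$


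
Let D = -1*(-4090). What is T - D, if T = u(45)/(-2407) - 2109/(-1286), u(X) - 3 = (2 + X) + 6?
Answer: -12655189833/3095402 ≈ -4088.4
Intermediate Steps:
D = 4090
u(X) = 11 + X (u(X) = 3 + ((2 + X) + 6) = 3 + (8 + X) = 11 + X)
T = 5004347/3095402 (T = (11 + 45)/(-2407) - 2109/(-1286) = 56*(-1/2407) - 2109*(-1/1286) = -56/2407 + 2109/1286 = 5004347/3095402 ≈ 1.6167)
T - D = 5004347/3095402 - 1*4090 = 5004347/3095402 - 4090 = -12655189833/3095402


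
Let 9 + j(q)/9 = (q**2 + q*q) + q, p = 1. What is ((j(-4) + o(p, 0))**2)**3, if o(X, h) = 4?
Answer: 28722900390625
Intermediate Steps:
j(q) = -81 + 9*q + 18*q**2 (j(q) = -81 + 9*((q**2 + q*q) + q) = -81 + 9*((q**2 + q**2) + q) = -81 + 9*(2*q**2 + q) = -81 + 9*(q + 2*q**2) = -81 + (9*q + 18*q**2) = -81 + 9*q + 18*q**2)
((j(-4) + o(p, 0))**2)**3 = (((-81 + 9*(-4) + 18*(-4)**2) + 4)**2)**3 = (((-81 - 36 + 18*16) + 4)**2)**3 = (((-81 - 36 + 288) + 4)**2)**3 = ((171 + 4)**2)**3 = (175**2)**3 = 30625**3 = 28722900390625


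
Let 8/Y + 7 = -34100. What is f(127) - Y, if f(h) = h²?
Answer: 550111811/34107 ≈ 16129.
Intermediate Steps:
Y = -8/34107 (Y = 8/(-7 - 34100) = 8/(-34107) = 8*(-1/34107) = -8/34107 ≈ -0.00023456)
f(127) - Y = 127² - 1*(-8/34107) = 16129 + 8/34107 = 550111811/34107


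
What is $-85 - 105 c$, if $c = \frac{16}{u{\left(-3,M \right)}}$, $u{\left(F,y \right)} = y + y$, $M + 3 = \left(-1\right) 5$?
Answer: $20$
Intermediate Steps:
$M = -8$ ($M = -3 - 5 = -8$)
$u{\left(F,y \right)} = 2 y$
$c = -1$ ($c = \frac{16}{2 \left(-8\right)} = \frac{16}{-16} = 16 \left(- \frac{1}{16}\right) = -1$)
$-85 - 105 c = -85 - -105 = -85 + 105 = 20$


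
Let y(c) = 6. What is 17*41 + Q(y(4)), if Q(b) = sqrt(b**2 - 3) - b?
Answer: 691 + sqrt(33) ≈ 696.74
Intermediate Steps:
Q(b) = sqrt(-3 + b**2) - b
17*41 + Q(y(4)) = 17*41 + (sqrt(-3 + 6**2) - 1*6) = 697 + (sqrt(-3 + 36) - 6) = 697 + (sqrt(33) - 6) = 697 + (-6 + sqrt(33)) = 691 + sqrt(33)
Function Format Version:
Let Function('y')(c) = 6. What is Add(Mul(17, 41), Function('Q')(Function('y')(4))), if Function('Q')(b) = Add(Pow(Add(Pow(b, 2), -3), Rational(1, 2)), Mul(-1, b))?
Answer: Add(691, Pow(33, Rational(1, 2))) ≈ 696.74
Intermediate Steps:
Function('Q')(b) = Add(Pow(Add(-3, Pow(b, 2)), Rational(1, 2)), Mul(-1, b))
Add(Mul(17, 41), Function('Q')(Function('y')(4))) = Add(Mul(17, 41), Add(Pow(Add(-3, Pow(6, 2)), Rational(1, 2)), Mul(-1, 6))) = Add(697, Add(Pow(Add(-3, 36), Rational(1, 2)), -6)) = Add(697, Add(Pow(33, Rational(1, 2)), -6)) = Add(697, Add(-6, Pow(33, Rational(1, 2)))) = Add(691, Pow(33, Rational(1, 2)))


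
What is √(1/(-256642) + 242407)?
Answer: √15966165213710106/256642 ≈ 492.35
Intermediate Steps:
√(1/(-256642) + 242407) = √(-1/256642 + 242407) = √(62211817293/256642) = √15966165213710106/256642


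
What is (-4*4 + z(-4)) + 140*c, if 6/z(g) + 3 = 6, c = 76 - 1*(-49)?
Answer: 17486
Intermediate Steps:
c = 125 (c = 76 + 49 = 125)
z(g) = 2 (z(g) = 6/(-3 + 6) = 6/3 = 6*(⅓) = 2)
(-4*4 + z(-4)) + 140*c = (-4*4 + 2) + 140*125 = (-16 + 2) + 17500 = -14 + 17500 = 17486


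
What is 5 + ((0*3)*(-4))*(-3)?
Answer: 5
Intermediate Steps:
5 + ((0*3)*(-4))*(-3) = 5 + (0*(-4))*(-3) = 5 + 0*(-3) = 5 + 0 = 5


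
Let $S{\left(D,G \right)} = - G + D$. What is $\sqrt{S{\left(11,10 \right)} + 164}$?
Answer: $\sqrt{165} \approx 12.845$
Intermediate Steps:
$S{\left(D,G \right)} = D - G$
$\sqrt{S{\left(11,10 \right)} + 164} = \sqrt{\left(11 - 10\right) + 164} = \sqrt{1 + 164} = \sqrt{165}$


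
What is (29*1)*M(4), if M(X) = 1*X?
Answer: 116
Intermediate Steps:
M(X) = X
(29*1)*M(4) = (29*1)*4 = 29*4 = 116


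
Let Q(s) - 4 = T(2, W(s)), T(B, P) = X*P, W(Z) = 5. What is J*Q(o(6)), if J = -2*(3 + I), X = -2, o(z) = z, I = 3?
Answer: 72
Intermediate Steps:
T(B, P) = -2*P
Q(s) = -6 (Q(s) = 4 - 2*5 = 4 - 10 = -6)
J = -12 (J = -2*(3 + 3) = -2*6 = -12)
J*Q(o(6)) = -12*(-6) = 72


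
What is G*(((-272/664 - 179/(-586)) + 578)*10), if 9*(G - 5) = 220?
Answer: 37242698525/218871 ≈ 1.7016e+5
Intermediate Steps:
G = 265/9 (G = 5 + (⅑)*220 = 5 + 220/9 = 265/9 ≈ 29.444)
G*(((-272/664 - 179/(-586)) + 578)*10) = 265*(((-272/664 - 179/(-586)) + 578)*10)/9 = 265*(((-272*1/664 - 179*(-1/586)) + 578)*10)/9 = 265*(((-34/83 + 179/586) + 578)*10)/9 = 265*((-5067/48638 + 578)*10)/9 = 265*((28107697/48638)*10)/9 = (265/9)*(140538485/24319) = 37242698525/218871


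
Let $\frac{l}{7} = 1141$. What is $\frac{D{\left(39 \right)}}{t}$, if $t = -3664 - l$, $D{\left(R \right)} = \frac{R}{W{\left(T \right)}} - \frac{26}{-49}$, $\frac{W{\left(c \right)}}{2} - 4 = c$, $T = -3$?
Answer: $- \frac{1963}{1141798} \approx -0.0017192$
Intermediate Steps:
$W{\left(c \right)} = 8 + 2 c$
$l = 7987$ ($l = 7 \cdot 1141 = 7987$)
$D{\left(R \right)} = \frac{26}{49} + \frac{R}{2}$ ($D{\left(R \right)} = \frac{R}{8 + 2 \left(-3\right)} - \frac{26}{-49} = \frac{R}{8 - 6} - - \frac{26}{49} = \frac{R}{2} + \frac{26}{49} = \frac{26}{49} + \frac{R}{2}$)
$t = -11651$ ($t = -3664 - 7987 = -11651$)
$\frac{D{\left(39 \right)}}{t} = \frac{\frac{26}{49} + \frac{1}{2} \cdot 39}{-11651} = \left(\frac{26}{49} + \frac{39}{2}\right) \left(- \frac{1}{11651}\right) = \frac{1963}{98} \left(- \frac{1}{11651}\right) = - \frac{1963}{1141798}$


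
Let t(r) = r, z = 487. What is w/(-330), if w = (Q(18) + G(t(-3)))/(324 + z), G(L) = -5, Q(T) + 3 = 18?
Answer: -1/26763 ≈ -3.7365e-5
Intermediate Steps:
Q(T) = 15 (Q(T) = -3 + 18 = 15)
w = 10/811 (w = (15 - 5)/(324 + 487) = 10/811 ≈ 0.012330)
w/(-330) = (10/811)/(-330) = (10/811)*(-1/330) = -1/26763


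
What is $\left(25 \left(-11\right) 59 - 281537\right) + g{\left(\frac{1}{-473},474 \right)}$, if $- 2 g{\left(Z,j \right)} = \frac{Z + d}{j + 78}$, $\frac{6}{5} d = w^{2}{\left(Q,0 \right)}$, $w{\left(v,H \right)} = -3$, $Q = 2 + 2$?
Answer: $- \frac{310977875701}{1044384} \approx -2.9776 \cdot 10^{5}$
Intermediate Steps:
$Q = 4$
$d = \frac{15}{2}$ ($d = \frac{5 \left(-3\right)^{2}}{6} = \frac{5}{6} \cdot 9 = \frac{15}{2} \approx 7.5$)
$g{\left(Z,j \right)} = - \frac{\frac{15}{2} + Z}{2 \left(78 + j\right)}$ ($g{\left(Z,j \right)} = - \frac{\left(Z + \frac{15}{2}\right) \frac{1}{j + 78}}{2} = - \frac{\left(\frac{15}{2} + Z\right) \frac{1}{78 + j}}{2} = - \frac{\frac{1}{78 + j} \left(\frac{15}{2} + Z\right)}{2} = - \frac{\frac{15}{2} + Z}{2 \left(78 + j\right)}$)
$\left(25 \left(-11\right) 59 - 281537\right) + g{\left(\frac{1}{-473},474 \right)} = \left(25 \left(-11\right) 59 - 281537\right) + \frac{-15 - \frac{2}{-473}}{4 \left(78 + 474\right)} = \left(\left(-275\right) 59 - 281537\right) + \frac{-15 - - \frac{2}{473}}{4 \cdot 552} = \left(-16225 - 281537\right) + \frac{1}{4} \cdot \frac{1}{552} \left(-15 + \frac{2}{473}\right) = -297762 + \frac{1}{4} \cdot \frac{1}{552} \left(- \frac{7093}{473}\right) = -297762 - \frac{7093}{1044384} = - \frac{310977875701}{1044384}$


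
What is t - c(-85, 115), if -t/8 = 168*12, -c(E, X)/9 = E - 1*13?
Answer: -17010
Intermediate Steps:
c(E, X) = 117 - 9*E (c(E, X) = -9*(E - 1*13) = -9*(E - 13) = -9*(-13 + E) = 117 - 9*E)
t = -16128 (t = -1344*12 = -8*2016 = -16128)
t - c(-85, 115) = -16128 - (117 - 9*(-85)) = -16128 - (117 + 765) = -16128 - 1*882 = -16128 - 882 = -17010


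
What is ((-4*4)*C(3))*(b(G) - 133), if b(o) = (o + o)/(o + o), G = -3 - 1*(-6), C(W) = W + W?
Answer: 12672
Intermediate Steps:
C(W) = 2*W
G = 3 (G = -3 + 6 = 3)
b(o) = 1 (b(o) = (2*o)/((2*o)) = (2*o)*(1/(2*o)) = 1)
((-4*4)*C(3))*(b(G) - 133) = ((-4*4)*(2*3))*(1 - 133) = -16*6*(-132) = -96*(-132) = 12672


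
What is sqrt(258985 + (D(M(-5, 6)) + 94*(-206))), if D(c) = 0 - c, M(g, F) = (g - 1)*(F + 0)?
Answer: sqrt(239657) ≈ 489.55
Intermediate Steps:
M(g, F) = F*(-1 + g) (M(g, F) = (-1 + g)*F = F*(-1 + g))
D(c) = -c
sqrt(258985 + (D(M(-5, 6)) + 94*(-206))) = sqrt(258985 + (-6*(-1 - 5) + 94*(-206))) = sqrt(258985 + (-6*(-6) - 19364)) = sqrt(258985 + (-1*(-36) - 19364)) = sqrt(258985 + (36 - 19364)) = sqrt(258985 - 19328) = sqrt(239657)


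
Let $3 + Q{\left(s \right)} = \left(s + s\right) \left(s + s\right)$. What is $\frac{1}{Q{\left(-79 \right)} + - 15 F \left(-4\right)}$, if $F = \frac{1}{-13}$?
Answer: $\frac{13}{324433} \approx 4.007 \cdot 10^{-5}$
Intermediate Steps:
$Q{\left(s \right)} = -3 + 4 s^{2}$ ($Q{\left(s \right)} = -3 + \left(s + s\right) \left(s + s\right) = -3 + 2 s 2 s = -3 + 4 s^{2}$)
$F = - \frac{1}{13} \approx -0.076923$
$\frac{1}{Q{\left(-79 \right)} + - 15 F \left(-4\right)} = \frac{1}{\left(-3 + 4 \left(-79\right)^{2}\right) + \left(-15\right) \left(- \frac{1}{13}\right) \left(-4\right)} = \frac{1}{\left(-3 + 4 \cdot 6241\right) + \frac{15}{13} \left(-4\right)} = \frac{1}{\left(-3 + 24964\right) - \frac{60}{13}} = \frac{1}{24961 - \frac{60}{13}} = \frac{1}{\frac{324433}{13}} = \frac{13}{324433}$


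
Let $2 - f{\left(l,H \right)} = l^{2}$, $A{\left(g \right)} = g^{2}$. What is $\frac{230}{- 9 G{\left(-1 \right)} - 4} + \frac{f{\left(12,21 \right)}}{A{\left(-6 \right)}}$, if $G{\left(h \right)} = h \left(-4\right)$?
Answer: $- \frac{349}{36} \approx -9.6944$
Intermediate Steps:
$G{\left(h \right)} = - 4 h$
$f{\left(l,H \right)} = 2 - l^{2}$
$\frac{230}{- 9 G{\left(-1 \right)} - 4} + \frac{f{\left(12,21 \right)}}{A{\left(-6 \right)}} = \frac{230}{- 9 \left(\left(-4\right) \left(-1\right)\right) - 4} + \frac{2 - 12^{2}}{\left(-6\right)^{2}} = \frac{230}{\left(-9\right) 4 - 4} + \frac{2 - 144}{36} = \frac{230}{-36 - 4} + \left(2 - 144\right) \frac{1}{36} = \frac{230}{-40} - \frac{71}{18} = 230 \left(- \frac{1}{40}\right) - \frac{71}{18} = - \frac{23}{4} - \frac{71}{18} = - \frac{349}{36}$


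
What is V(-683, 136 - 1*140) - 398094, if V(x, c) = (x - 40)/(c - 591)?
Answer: -236865207/595 ≈ -3.9809e+5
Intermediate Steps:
V(x, c) = (-40 + x)/(-591 + c)
V(-683, 136 - 1*140) - 398094 = (-40 - 683)/(-591 + (136 - 1*140)) - 398094 = -723/(-591 + (136 - 140)) - 398094 = -723/(-591 - 4) - 398094 = -723/(-595) - 398094 = -1/595*(-723) - 398094 = 723/595 - 398094 = -236865207/595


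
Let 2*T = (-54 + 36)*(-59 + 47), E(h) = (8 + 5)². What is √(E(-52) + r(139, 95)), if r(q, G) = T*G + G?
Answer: 2*√2631 ≈ 102.59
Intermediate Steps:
E(h) = 169 (E(h) = 13² = 169)
T = 108 (T = ((-54 + 36)*(-59 + 47))/2 = (-18*(-12))/2 = (½)*216 = 108)
r(q, G) = 109*G (r(q, G) = 108*G + G = 109*G)
√(E(-52) + r(139, 95)) = √(169 + 109*95) = √(169 + 10355) = √10524 = 2*√2631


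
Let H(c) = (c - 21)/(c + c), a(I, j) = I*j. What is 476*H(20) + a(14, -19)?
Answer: -2779/10 ≈ -277.90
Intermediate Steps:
H(c) = (-21 + c)/(2*c) (H(c) = (-21 + c)/((2*c)) = (-21 + c)*(1/(2*c)) = (-21 + c)/(2*c))
476*H(20) + a(14, -19) = 476*((½)*(-21 + 20)/20) + 14*(-19) = 476*((½)*(1/20)*(-1)) - 266 = 476*(-1/40) - 266 = -119/10 - 266 = -2779/10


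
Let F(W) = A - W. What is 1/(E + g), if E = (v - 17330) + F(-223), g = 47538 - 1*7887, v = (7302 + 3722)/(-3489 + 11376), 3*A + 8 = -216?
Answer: 2629/59075552 ≈ 4.4502e-5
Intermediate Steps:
A = -224/3 (A = -8/3 + (⅓)*(-216) = -8/3 - 72 = -224/3 ≈ -74.667)
F(W) = -224/3 - W
v = 11024/7887 ≈ 1.3977
g = 39651 (g = 47538 - 7887 = 39651)
E = -45166927/2629 (E = (11024/7887 - 17330) + (-224/3 - 1*(-223)) = -136670686/7887 + (-224/3 + 223) = -136670686/7887 + 445/3 = -45166927/2629 ≈ -17180.)
1/(E + g) = 1/(-45166927/2629 + 39651) = 1/(59075552/2629) = 2629/59075552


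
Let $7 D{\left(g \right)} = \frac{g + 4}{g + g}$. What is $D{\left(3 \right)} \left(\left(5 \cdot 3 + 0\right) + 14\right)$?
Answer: $\frac{29}{6} \approx 4.8333$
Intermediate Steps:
$D{\left(g \right)} = \frac{4 + g}{14 g}$ ($D{\left(g \right)} = \frac{\left(g + 4\right) \frac{1}{g + g}}{7} = \frac{\left(4 + g\right) \frac{1}{2 g}}{7} = \frac{\frac{1}{2} \frac{1}{g} \left(4 + g\right)}{7} = \frac{4 + g}{14 g}$)
$D{\left(3 \right)} \left(\left(5 \cdot 3 + 0\right) + 14\right) = \frac{4 + 3}{14 \cdot 3} \left(\left(5 \cdot 3 + 0\right) + 14\right) = \frac{1}{14} \cdot \frac{1}{3} \cdot 7 \left(\left(15 + 0\right) + 14\right) = \frac{15 + 14}{6} = \frac{1}{6} \cdot 29 = \frac{29}{6}$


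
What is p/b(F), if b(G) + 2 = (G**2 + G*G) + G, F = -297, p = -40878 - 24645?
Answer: -65523/176119 ≈ -0.37204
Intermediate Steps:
p = -65523
b(G) = -2 + G + 2*G**2 (b(G) = -2 + ((G**2 + G*G) + G) = -2 + ((G**2 + G**2) + G) = -2 + (2*G**2 + G) = -2 + (G + 2*G**2) = -2 + G + 2*G**2)
p/b(F) = -65523/(-2 - 297 + 2*(-297)**2) = -65523/(-2 - 297 + 2*88209) = -65523/(-2 - 297 + 176418) = -65523/176119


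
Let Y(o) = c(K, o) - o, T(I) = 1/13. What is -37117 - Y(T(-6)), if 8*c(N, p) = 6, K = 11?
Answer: -1930119/52 ≈ -37118.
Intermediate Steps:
c(N, p) = 3/4 (c(N, p) = (1/8)*6 = 3/4)
T(I) = 1/13
Y(o) = 3/4 - o
-37117 - Y(T(-6)) = -37117 - (3/4 - 1*1/13) = -37117 - (3/4 - 1/13) = -37117 - 1*35/52 = -37117 - 35/52 = -1930119/52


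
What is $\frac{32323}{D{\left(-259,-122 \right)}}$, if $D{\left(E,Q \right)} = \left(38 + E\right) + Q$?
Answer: $- \frac{32323}{343} \approx -94.236$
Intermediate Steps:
$D{\left(E,Q \right)} = 38 + E + Q$
$\frac{32323}{D{\left(-259,-122 \right)}} = \frac{32323}{38 - 259 - 122} = \frac{32323}{-343} = 32323 \left(- \frac{1}{343}\right) = - \frac{32323}{343}$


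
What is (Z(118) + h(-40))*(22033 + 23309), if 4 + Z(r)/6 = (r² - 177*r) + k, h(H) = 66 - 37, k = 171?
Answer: -1847278422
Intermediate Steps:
h(H) = 29
Z(r) = 1002 - 1062*r + 6*r² (Z(r) = -24 + 6*((r² - 177*r) + 171) = -24 + 6*(171 + r² - 177*r) = -24 + (1026 - 1062*r + 6*r²) = 1002 - 1062*r + 6*r²)
(Z(118) + h(-40))*(22033 + 23309) = ((1002 - 1062*118 + 6*118²) + 29)*(22033 + 23309) = ((1002 - 125316 + 6*13924) + 29)*45342 = ((1002 - 125316 + 83544) + 29)*45342 = (-40770 + 29)*45342 = -40741*45342 = -1847278422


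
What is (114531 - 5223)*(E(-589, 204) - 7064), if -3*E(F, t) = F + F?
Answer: -729230104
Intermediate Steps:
E(F, t) = -2*F/3 (E(F, t) = -(F + F)/3 = -2*F/3)
(114531 - 5223)*(E(-589, 204) - 7064) = (114531 - 5223)*(-⅔*(-589) - 7064) = 109308*(1178/3 - 7064) = 109308*(-20014/3) = -729230104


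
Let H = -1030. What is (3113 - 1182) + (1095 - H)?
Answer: 4056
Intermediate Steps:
(3113 - 1182) + (1095 - H) = (3113 - 1182) + (1095 - 1*(-1030)) = 1931 + (1095 + 1030) = 1931 + 2125 = 4056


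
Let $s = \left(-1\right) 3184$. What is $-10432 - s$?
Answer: $-7248$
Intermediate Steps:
$s = -3184$
$-10432 - s = -10432 - -3184 = -10432 + 3184 = -7248$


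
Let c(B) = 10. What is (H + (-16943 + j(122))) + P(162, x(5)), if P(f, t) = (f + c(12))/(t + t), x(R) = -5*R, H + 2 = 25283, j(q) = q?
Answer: 211414/25 ≈ 8456.6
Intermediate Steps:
H = 25281 (H = -2 + 25283 = 25281)
P(f, t) = (10 + f)/(2*t) (P(f, t) = (f + 10)/(t + t) = (10 + f)/((2*t)) = (10 + f)*(1/(2*t)) = (10 + f)/(2*t))
(H + (-16943 + j(122))) + P(162, x(5)) = (25281 + (-16943 + 122)) + (10 + 162)/(2*((-5*5))) = (25281 - 16821) + (½)*172/(-25) = 8460 + (½)*(-1/25)*172 = 8460 - 86/25 = 211414/25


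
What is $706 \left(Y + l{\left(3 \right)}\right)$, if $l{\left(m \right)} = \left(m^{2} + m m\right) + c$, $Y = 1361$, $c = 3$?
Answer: $975692$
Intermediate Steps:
$l{\left(m \right)} = 3 + 2 m^{2}$ ($l{\left(m \right)} = \left(m^{2} + m m\right) + 3 = \left(m^{2} + m^{2}\right) + 3 = 2 m^{2} + 3 = 3 + 2 m^{2}$)
$706 \left(Y + l{\left(3 \right)}\right) = 706 \left(1361 + \left(3 + 2 \cdot 3^{2}\right)\right) = 706 \left(1361 + \left(3 + 2 \cdot 9\right)\right) = 706 \left(1361 + \left(3 + 18\right)\right) = 706 \left(1361 + 21\right) = 706 \cdot 1382 = 975692$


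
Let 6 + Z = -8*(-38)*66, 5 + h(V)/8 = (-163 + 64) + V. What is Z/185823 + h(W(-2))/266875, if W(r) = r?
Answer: 1731800282/16530504375 ≈ 0.10476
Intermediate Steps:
h(V) = -832 + 8*V (h(V) = -40 + 8*((-163 + 64) + V) = -40 + 8*(-99 + V) = -40 + (-792 + 8*V) = -832 + 8*V)
Z = 20058 (Z = -6 - 8*(-38)*66 = -6 + 304*66 = -6 + 20064 = 20058)
Z/185823 + h(W(-2))/266875 = 20058/185823 + (-832 + 8*(-2))/266875 = 20058*(1/185823) + (-832 - 16)*(1/266875) = 6686/61941 - 848*1/266875 = 6686/61941 - 848/266875 = 1731800282/16530504375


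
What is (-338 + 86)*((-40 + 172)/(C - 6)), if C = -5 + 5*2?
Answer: 33264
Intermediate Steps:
C = 5 (C = -5 + 10 = 5)
(-338 + 86)*((-40 + 172)/(C - 6)) = (-338 + 86)*((-40 + 172)/(5 - 6)) = -33264/(-1) = -33264*(-1) = -252*(-132) = 33264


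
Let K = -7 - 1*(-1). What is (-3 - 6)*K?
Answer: 54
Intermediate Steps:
K = -6 (K = -7 + 1 = -6)
(-3 - 6)*K = (-3 - 6)*(-6) = -9*(-6) = 54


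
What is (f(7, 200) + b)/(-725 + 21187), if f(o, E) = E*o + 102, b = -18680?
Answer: -8589/10231 ≈ -0.83951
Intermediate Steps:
f(o, E) = 102 + E*o
(f(7, 200) + b)/(-725 + 21187) = ((102 + 200*7) - 18680)/(-725 + 21187) = ((102 + 1400) - 18680)/20462 = (1502 - 18680)*(1/20462) = -17178*1/20462 = -8589/10231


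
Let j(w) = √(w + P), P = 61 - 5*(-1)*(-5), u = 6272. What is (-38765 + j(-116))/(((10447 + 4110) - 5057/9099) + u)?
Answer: -352722735/189518014 + 18198*I*√5/94759007 ≈ -1.8612 + 0.00042943*I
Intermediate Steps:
P = 36 (P = 61 - (-5)*(-5) = 61 - 1*25 = 61 - 25 = 36)
j(w) = √(36 + w) (j(w) = √(w + 36) = √(36 + w))
(-38765 + j(-116))/(((10447 + 4110) - 5057/9099) + u) = (-38765 + √(36 - 116))/(((10447 + 4110) - 5057/9099) + 6272) = (-38765 + √(-80))/((14557 - 5057*1/9099) + 6272) = (-38765 + 4*I*√5)/((14557 - 5057/9099) + 6272) = (-38765 + 4*I*√5)/(132449086/9099 + 6272) = (-38765 + 4*I*√5)/(189518014/9099) = (-38765 + 4*I*√5)*(9099/189518014) = -352722735/189518014 + 18198*I*√5/94759007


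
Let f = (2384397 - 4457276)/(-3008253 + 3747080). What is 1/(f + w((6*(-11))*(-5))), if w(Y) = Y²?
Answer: 738827/80456187421 ≈ 9.1830e-6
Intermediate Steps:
f = -2072879/738827 ≈ -2.8056
1/(f + w((6*(-11))*(-5))) = 1/(-2072879/738827 + ((6*(-11))*(-5))²) = 1/(-2072879/738827 + (-66*(-5))²) = 1/(-2072879/738827 + 330²) = 1/(-2072879/738827 + 108900) = 1/(80456187421/738827) = 738827/80456187421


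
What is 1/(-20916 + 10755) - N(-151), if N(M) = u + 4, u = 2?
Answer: -60967/10161 ≈ -6.0001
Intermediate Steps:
N(M) = 6 (N(M) = 2 + 4 = 6)
1/(-20916 + 10755) - N(-151) = 1/(-20916 + 10755) - 1*6 = 1/(-10161) - 6 = -1/10161 - 6 = -60967/10161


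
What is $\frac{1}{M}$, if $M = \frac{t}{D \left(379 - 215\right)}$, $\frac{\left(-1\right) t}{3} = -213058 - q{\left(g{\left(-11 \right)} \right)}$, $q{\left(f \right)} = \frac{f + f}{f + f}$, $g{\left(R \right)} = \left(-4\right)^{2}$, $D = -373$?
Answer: $- \frac{61172}{639177} \approx -0.095704$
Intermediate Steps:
$g{\left(R \right)} = 16$
$q{\left(f \right)} = 1$ ($q{\left(f \right)} = \frac{2 f}{2 f} = 2 f \frac{1}{2 f} = 1$)
$t = 639177$ ($t = - 3 \left(-213058 - 1\right) = \left(-3\right) \left(-213059\right) = 639177$)
$M = - \frac{639177}{61172}$ ($M = \frac{639177}{\left(-373\right) \left(379 - 215\right)} = \frac{639177}{\left(-373\right) 164} = \frac{639177}{-61172} = 639177 \left(- \frac{1}{61172}\right) = - \frac{639177}{61172} \approx -10.449$)
$\frac{1}{M} = \frac{1}{- \frac{639177}{61172}} = - \frac{61172}{639177}$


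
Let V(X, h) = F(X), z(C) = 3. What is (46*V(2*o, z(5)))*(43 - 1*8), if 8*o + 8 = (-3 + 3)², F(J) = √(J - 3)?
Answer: 1610*I*√5 ≈ 3600.1*I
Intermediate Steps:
F(J) = √(-3 + J)
o = -1 (o = -1 + (-3 + 3)²/8 = -1 + (⅛)*0² = -1 + (⅛)*0 = -1 + 0 = -1)
V(X, h) = √(-3 + X)
(46*V(2*o, z(5)))*(43 - 1*8) = (46*√(-3 + 2*(-1)))*(43 - 1*8) = (46*√(-3 - 2))*(43 - 8) = (46*√(-5))*35 = (46*(I*√5))*35 = (46*I*√5)*35 = 1610*I*√5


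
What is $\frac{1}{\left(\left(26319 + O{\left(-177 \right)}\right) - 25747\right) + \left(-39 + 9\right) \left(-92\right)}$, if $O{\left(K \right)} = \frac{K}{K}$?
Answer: $\frac{1}{3333} \approx 0.00030003$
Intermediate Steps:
$O{\left(K \right)} = 1$
$\frac{1}{\left(\left(26319 + O{\left(-177 \right)}\right) - 25747\right) + \left(-39 + 9\right) \left(-92\right)} = \frac{1}{\left(\left(26319 + 1\right) - 25747\right) + \left(-39 + 9\right) \left(-92\right)} = \frac{1}{\left(26320 - 25747\right) - -2760} = \frac{1}{573 + 2760} = \frac{1}{3333}$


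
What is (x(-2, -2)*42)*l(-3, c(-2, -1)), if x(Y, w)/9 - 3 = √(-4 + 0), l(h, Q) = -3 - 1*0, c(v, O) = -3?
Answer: -3402 - 2268*I ≈ -3402.0 - 2268.0*I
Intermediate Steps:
l(h, Q) = -3 (l(h, Q) = -3 + 0 = -3)
x(Y, w) = 27 + 18*I (x(Y, w) = 27 + 9*√(-4 + 0) = 27 + 9*√(-4) = 27 + 9*(2*I) = 27 + 18*I)
(x(-2, -2)*42)*l(-3, c(-2, -1)) = ((27 + 18*I)*42)*(-3) = (1134 + 756*I)*(-3) = -3402 - 2268*I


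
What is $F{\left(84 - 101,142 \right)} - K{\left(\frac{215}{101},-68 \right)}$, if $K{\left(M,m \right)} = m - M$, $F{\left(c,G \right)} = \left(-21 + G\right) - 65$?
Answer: $\frac{12739}{101} \approx 126.13$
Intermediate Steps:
$F{\left(c,G \right)} = -86 + G$
$F{\left(84 - 101,142 \right)} - K{\left(\frac{215}{101},-68 \right)} = \left(-86 + 142\right) - \left(-68 - \frac{215}{101}\right) = 56 - \left(-68 - 215 \cdot \frac{1}{101}\right) = 56 - \left(-68 - \frac{215}{101}\right) = 56 - - \frac{7083}{101} = 56 + \frac{7083}{101} = \frac{12739}{101}$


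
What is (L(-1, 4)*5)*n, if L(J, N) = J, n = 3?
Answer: -15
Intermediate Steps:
(L(-1, 4)*5)*n = -1*5*3 = -5*3 = -15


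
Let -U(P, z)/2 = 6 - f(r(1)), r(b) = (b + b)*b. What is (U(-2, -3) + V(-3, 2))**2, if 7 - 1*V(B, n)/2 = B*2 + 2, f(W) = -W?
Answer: 36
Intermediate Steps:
r(b) = 2*b**2 (r(b) = (2*b)*b = 2*b**2)
V(B, n) = 10 - 4*B (V(B, n) = 14 - 2*(B*2 + 2) = 14 - 2*(2*B + 2) = 14 - 2*(2 + 2*B) = 14 + (-4 - 4*B) = 10 - 4*B)
U(P, z) = -16 (U(P, z) = -2*(6 - (-1)*2*1**2) = -2*(6 - (-1)*2*1) = -2*(6 - (-1)*2) = -2*(6 - 1*(-2)) = -2*(6 + 2) = -2*8 = -16)
(U(-2, -3) + V(-3, 2))**2 = (-16 + (10 - 4*(-3)))**2 = (-16 + (10 + 12))**2 = (-16 + 22)**2 = 6**2 = 36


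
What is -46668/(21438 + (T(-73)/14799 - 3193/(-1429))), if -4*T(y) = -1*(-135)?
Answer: -1315898902704/604550826235 ≈ -2.1767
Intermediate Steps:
T(y) = -135/4 (T(y) = -(-1)*(-135)/4 = -¼*135 = -135/4)
-46668/(21438 + (T(-73)/14799 - 3193/(-1429))) = -46668/(21438 + (-135/4/14799 - 3193/(-1429))) = -46668/(21438 + (-135/4*1/14799 - 3193*(-1/1429))) = -46668/(21438 + (-45/19732 + 3193/1429)) = -46668/(21438 + 62939971/28197028) = -46668/604550826235/28197028 = -46668*28197028/604550826235 = -1315898902704/604550826235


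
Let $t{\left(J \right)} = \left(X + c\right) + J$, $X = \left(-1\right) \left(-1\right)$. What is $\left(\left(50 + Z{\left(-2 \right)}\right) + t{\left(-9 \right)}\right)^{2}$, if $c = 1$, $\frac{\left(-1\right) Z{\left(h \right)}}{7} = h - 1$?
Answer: $4096$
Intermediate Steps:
$Z{\left(h \right)} = 7 - 7 h$ ($Z{\left(h \right)} = - 7 \left(h - 1\right) = - 7 \left(-1 + h\right) = 7 - 7 h$)
$X = 1$
$t{\left(J \right)} = 2 + J$ ($t{\left(J \right)} = \left(1 + 1\right) + J = 2 + J$)
$\left(\left(50 + Z{\left(-2 \right)}\right) + t{\left(-9 \right)}\right)^{2} = \left(\left(50 + \left(7 - -14\right)\right) + \left(2 - 9\right)\right)^{2} = \left(\left(50 + \left(7 + 14\right)\right) - 7\right)^{2} = \left(\left(50 + 21\right) - 7\right)^{2} = \left(71 - 7\right)^{2} = 64^{2} = 4096$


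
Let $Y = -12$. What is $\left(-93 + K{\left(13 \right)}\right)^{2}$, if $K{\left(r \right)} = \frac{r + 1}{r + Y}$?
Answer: $6241$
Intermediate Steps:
$K{\left(r \right)} = \frac{1 + r}{-12 + r}$ ($K{\left(r \right)} = \frac{r + 1}{r - 12} = \frac{1 + r}{-12 + r}$)
$\left(-93 + K{\left(13 \right)}\right)^{2} = \left(-93 + \frac{1 + 13}{-12 + 13}\right)^{2} = \left(-93 + 1^{-1} \cdot 14\right)^{2} = \left(-93 + 1 \cdot 14\right)^{2} = \left(-93 + 14\right)^{2} = \left(-79\right)^{2} = 6241$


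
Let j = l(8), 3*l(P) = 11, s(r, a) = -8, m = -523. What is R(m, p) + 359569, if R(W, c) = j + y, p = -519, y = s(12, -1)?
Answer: 1078694/3 ≈ 3.5956e+5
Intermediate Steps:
y = -8
l(P) = 11/3 (l(P) = (⅓)*11 = 11/3)
j = 11/3 ≈ 3.6667
R(W, c) = -13/3 (R(W, c) = 11/3 - 8 = -13/3)
R(m, p) + 359569 = -13/3 + 359569 = 1078694/3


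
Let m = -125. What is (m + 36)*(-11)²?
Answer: -10769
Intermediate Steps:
(m + 36)*(-11)² = (-125 + 36)*(-11)² = -89*121 = -10769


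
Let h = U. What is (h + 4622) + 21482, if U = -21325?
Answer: 4779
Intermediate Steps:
h = -21325
(h + 4622) + 21482 = (-21325 + 4622) + 21482 = -16703 + 21482 = 4779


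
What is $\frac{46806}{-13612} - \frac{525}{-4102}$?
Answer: $- \frac{3300927}{997079} \approx -3.3106$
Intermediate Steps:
$\frac{46806}{-13612} - \frac{525}{-4102} = 46806 \left(- \frac{1}{13612}\right) - - \frac{75}{586} = - \frac{23403}{6806} + \frac{75}{586} = - \frac{3300927}{997079}$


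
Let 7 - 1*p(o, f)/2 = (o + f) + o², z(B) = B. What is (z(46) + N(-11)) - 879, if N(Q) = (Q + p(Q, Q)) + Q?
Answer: -1039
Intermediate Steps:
p(o, f) = 14 - 2*f - 2*o - 2*o² (p(o, f) = 14 - 2*((o + f) + o²) = 14 - 2*((f + o) + o²) = 14 - 2*(f + o + o²) = 14 + (-2*f - 2*o - 2*o²) = 14 - 2*f - 2*o - 2*o²)
N(Q) = 14 - 2*Q - 2*Q² (N(Q) = (Q + (14 - 2*Q - 2*Q - 2*Q²)) + Q = (Q + (14 - 4*Q - 2*Q²)) + Q = (14 - 3*Q - 2*Q²) + Q = 14 - 2*Q - 2*Q²)
(z(46) + N(-11)) - 879 = (46 + (14 - 2*(-11) - 2*(-11)²)) - 879 = (46 + (14 + 22 - 2*121)) - 879 = (46 + (14 + 22 - 242)) - 879 = (46 - 206) - 879 = -160 - 879 = -1039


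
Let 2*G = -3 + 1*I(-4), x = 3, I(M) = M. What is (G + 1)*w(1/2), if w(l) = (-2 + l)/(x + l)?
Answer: 15/14 ≈ 1.0714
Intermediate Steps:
w(l) = (-2 + l)/(3 + l)
G = -7/2 (G = (-3 + 1*(-4))/2 = (-3 - 4)/2 = (1/2)*(-7) = -7/2 ≈ -3.5000)
(G + 1)*w(1/2) = (-7/2 + 1)*((-2 + 1/2)/(3 + 1/2)) = -5*(-2 + 1/2)/(2*(3 + 1/2)) = -5*(-3)/(2*7/2*2) = -5*(-3)/(7*2) = -5/2*(-3/7) = 15/14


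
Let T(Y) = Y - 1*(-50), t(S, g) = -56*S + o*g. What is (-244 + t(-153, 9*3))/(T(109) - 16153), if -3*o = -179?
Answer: -9935/15994 ≈ -0.62117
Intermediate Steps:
o = 179/3 (o = -1/3*(-179) = 179/3 ≈ 59.667)
t(S, g) = -56*S + 179*g/3
T(Y) = 50 + Y (T(Y) = Y + 50 = 50 + Y)
(-244 + t(-153, 9*3))/(T(109) - 16153) = (-244 + (-56*(-153) + 179*(9*3)/3))/((50 + 109) - 16153) = (-244 + (8568 + (179/3)*27))/(159 - 16153) = (-244 + (8568 + 1611))/(-15994) = (-244 + 10179)*(-1/15994) = 9935*(-1/15994) = -9935/15994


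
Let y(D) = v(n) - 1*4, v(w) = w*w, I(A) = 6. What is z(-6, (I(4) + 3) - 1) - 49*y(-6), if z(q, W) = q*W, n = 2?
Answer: -48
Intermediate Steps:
v(w) = w²
y(D) = 0 (y(D) = 2² - 1*4 = 4 - 4 = 0)
z(q, W) = W*q
z(-6, (I(4) + 3) - 1) - 49*y(-6) = ((6 + 3) - 1)*(-6) - 49*0 = (9 - 1)*(-6) + 0 = 8*(-6) + 0 = -48 + 0 = -48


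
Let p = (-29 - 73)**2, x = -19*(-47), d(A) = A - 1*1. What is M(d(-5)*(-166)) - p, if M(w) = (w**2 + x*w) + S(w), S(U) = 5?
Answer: 1871045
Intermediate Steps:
d(A) = -1 + A (d(A) = A - 1 = -1 + A)
x = 893
p = 10404 (p = (-102)**2 = 10404)
M(w) = 5 + w**2 + 893*w (M(w) = (w**2 + 893*w) + 5 = 5 + w**2 + 893*w)
M(d(-5)*(-166)) - p = (5 + ((-1 - 5)*(-166))**2 + 893*((-1 - 5)*(-166))) - 1*10404 = (5 + (-6*(-166))**2 + 893*(-6*(-166))) - 10404 = (5 + 996**2 + 893*996) - 10404 = (5 + 992016 + 889428) - 10404 = 1881449 - 10404 = 1871045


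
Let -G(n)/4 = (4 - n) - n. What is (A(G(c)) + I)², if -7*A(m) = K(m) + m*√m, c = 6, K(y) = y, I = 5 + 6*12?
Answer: 289817/49 - 129792*√2/49 ≈ 2168.6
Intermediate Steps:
I = 77 (I = 5 + 72 = 77)
G(n) = -16 + 8*n (G(n) = -4*((4 - n) - n) = -4*(4 - 2*n) = -16 + 8*n)
A(m) = -m/7 - m^(3/2)/7 (A(m) = -(m + m*√m)/7 = -(m + m^(3/2))/7 = -m/7 - m^(3/2)/7)
(A(G(c)) + I)² = ((-(-16 + 8*6)/7 - (-16 + 8*6)^(3/2)/7) + 77)² = ((-(-16 + 48)/7 - (-16 + 48)^(3/2)/7) + 77)² = ((-⅐*32 - 128*√2/7) + 77)² = ((-32/7 - 128*√2/7) + 77)² = (507/7 - 128*√2/7)²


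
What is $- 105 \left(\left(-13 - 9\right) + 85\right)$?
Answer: $-6615$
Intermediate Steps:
$- 105 \left(\left(-13 - 9\right) + 85\right) = - 105 \left(-22 + 85\right) = \left(-105\right) 63 = -6615$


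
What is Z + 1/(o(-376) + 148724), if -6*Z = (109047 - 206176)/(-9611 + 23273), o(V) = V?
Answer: 39154823/33044517 ≈ 1.1849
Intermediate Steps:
Z = 4223/3564 (Z = -(109047 - 206176)/(6*(-9611 + 23273)) = -(-97129)/(6*13662) = -⅙*(-4223/594) = 4223/3564 ≈ 1.1849)
Z + 1/(o(-376) + 148724) = 4223/3564 + 1/(-376 + 148724) = 4223/3564 + 1/148348 = 39154823/33044517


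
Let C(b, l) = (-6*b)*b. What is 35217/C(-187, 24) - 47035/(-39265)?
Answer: 565720399/549223114 ≈ 1.0300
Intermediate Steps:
C(b, l) = -6*b²
35217/C(-187, 24) - 47035/(-39265) = 35217/((-6*(-187)²)) - 47035/(-39265) = 35217/((-6*34969)) - 47035*(-1/39265) = 35217/(-209814) + 9407/7853 = 35217*(-1/209814) + 9407/7853 = -11739/69938 + 9407/7853 = 565720399/549223114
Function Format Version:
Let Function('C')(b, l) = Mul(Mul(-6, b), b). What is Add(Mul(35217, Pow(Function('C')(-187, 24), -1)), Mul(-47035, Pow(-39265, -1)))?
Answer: Rational(565720399, 549223114) ≈ 1.0300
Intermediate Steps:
Function('C')(b, l) = Mul(-6, Pow(b, 2))
Add(Mul(35217, Pow(Function('C')(-187, 24), -1)), Mul(-47035, Pow(-39265, -1))) = Add(Mul(35217, Pow(Mul(-6, Pow(-187, 2)), -1)), Mul(-47035, Pow(-39265, -1))) = Add(Mul(35217, Pow(Mul(-6, 34969), -1)), Mul(-47035, Rational(-1, 39265))) = Add(Mul(35217, Pow(-209814, -1)), Rational(9407, 7853)) = Add(Mul(35217, Rational(-1, 209814)), Rational(9407, 7853)) = Add(Rational(-11739, 69938), Rational(9407, 7853)) = Rational(565720399, 549223114)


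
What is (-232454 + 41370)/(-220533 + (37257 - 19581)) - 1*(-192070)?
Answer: 38962935074/202857 ≈ 1.9207e+5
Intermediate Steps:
(-232454 + 41370)/(-220533 + (37257 - 19581)) - 1*(-192070) = -191084/(-220533 + 17676) + 192070 = -191084/(-202857) + 192070 = -191084*(-1/202857) + 192070 = 191084/202857 + 192070 = 38962935074/202857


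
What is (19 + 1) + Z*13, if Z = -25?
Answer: -305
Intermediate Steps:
(19 + 1) + Z*13 = (19 + 1) - 25*13 = 20 - 325 = -305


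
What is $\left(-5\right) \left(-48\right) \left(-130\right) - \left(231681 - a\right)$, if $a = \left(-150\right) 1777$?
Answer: $-529431$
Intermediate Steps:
$a = -266550$
$\left(-5\right) \left(-48\right) \left(-130\right) - \left(231681 - a\right) = \left(-5\right) \left(-48\right) \left(-130\right) - \left(231681 - -266550\right) = 240 \left(-130\right) - \left(231681 + 266550\right) = -31200 - 498231 = -529431$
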